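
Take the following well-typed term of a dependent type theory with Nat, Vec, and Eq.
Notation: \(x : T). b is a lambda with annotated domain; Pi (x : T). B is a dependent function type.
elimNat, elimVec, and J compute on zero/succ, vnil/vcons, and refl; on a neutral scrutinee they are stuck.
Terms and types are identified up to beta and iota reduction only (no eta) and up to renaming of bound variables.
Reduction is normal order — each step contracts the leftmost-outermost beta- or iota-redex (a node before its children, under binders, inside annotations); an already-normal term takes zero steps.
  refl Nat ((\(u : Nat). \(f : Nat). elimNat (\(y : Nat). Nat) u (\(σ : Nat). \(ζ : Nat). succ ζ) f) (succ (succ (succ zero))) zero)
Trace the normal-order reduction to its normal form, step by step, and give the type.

reduction (normal order):
  refl Nat ((\(u : Nat). \(f : Nat). elimNat (\(y : Nat). Nat) u (\(σ : Nat). \(ζ : Nat). succ ζ) f) (succ (succ (succ zero))) zero)
  ~> refl Nat ((\(u : Nat). elimNat (\(f : Nat). Nat) (succ (succ (succ zero))) (\(y : Nat). \(σ : Nat). succ σ) u) zero)
  ~> refl Nat (elimNat (\(u : Nat). Nat) (succ (succ (succ zero))) (\(f : Nat). \(y : Nat). succ y) zero)
  ~> refl Nat (succ (succ (succ zero)))
the term's type:
  Eq Nat (succ (succ (succ zero))) (succ (succ (succ zero)))


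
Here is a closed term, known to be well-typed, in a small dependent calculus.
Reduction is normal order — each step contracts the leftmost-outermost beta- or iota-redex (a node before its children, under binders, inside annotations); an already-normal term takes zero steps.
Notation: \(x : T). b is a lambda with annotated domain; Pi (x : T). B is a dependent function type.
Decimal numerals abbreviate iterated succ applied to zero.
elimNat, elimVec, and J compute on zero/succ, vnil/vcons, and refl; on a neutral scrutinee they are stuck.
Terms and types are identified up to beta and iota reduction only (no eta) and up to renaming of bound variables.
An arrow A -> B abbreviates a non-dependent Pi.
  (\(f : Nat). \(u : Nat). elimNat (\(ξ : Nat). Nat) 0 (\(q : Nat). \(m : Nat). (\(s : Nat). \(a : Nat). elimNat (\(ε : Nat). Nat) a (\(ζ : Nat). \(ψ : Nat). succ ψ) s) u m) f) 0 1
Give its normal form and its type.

resulting normal form:
  0
the term's type:
  Nat


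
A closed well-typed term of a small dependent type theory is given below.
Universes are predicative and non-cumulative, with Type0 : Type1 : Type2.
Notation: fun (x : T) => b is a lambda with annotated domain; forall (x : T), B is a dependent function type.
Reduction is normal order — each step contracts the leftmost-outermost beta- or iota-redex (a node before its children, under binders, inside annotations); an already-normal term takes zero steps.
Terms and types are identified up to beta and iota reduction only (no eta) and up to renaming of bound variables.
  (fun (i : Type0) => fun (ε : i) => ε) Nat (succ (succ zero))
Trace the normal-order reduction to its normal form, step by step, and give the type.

normal-order reduction:
  (fun (i : Type0) => fun (ε : i) => ε) Nat (succ (succ zero))
  ~> (fun (i : Nat) => i) (succ (succ zero))
  ~> succ (succ zero)
type:
  Nat


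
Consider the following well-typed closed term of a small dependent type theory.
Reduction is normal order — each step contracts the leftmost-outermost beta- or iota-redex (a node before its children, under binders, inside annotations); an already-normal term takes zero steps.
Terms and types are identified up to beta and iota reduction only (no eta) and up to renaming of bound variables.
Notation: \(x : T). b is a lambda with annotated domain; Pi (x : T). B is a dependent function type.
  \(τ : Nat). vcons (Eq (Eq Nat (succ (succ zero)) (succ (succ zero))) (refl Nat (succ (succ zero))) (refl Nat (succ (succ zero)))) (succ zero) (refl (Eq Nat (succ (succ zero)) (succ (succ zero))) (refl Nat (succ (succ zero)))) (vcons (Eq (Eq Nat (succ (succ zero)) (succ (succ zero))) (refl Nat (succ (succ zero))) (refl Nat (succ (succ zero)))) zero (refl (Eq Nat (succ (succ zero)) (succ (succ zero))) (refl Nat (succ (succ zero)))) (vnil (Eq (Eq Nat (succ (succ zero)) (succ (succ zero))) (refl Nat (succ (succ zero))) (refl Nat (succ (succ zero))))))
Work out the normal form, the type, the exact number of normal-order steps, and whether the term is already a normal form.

resulting normal form:
  \(τ : Nat). vcons (Eq (Eq Nat (succ (succ zero)) (succ (succ zero))) (refl Nat (succ (succ zero))) (refl Nat (succ (succ zero)))) (succ zero) (refl (Eq Nat (succ (succ zero)) (succ (succ zero))) (refl Nat (succ (succ zero)))) (vcons (Eq (Eq Nat (succ (succ zero)) (succ (succ zero))) (refl Nat (succ (succ zero))) (refl Nat (succ (succ zero)))) zero (refl (Eq Nat (succ (succ zero)) (succ (succ zero))) (refl Nat (succ (succ zero)))) (vnil (Eq (Eq Nat (succ (succ zero)) (succ (succ zero))) (refl Nat (succ (succ zero))) (refl Nat (succ (succ zero))))))
type:
  Pi (τ : Nat). Vec (Eq (Eq Nat (succ (succ zero)) (succ (succ zero))) (refl Nat (succ (succ zero))) (refl Nat (succ (succ zero)))) (succ (succ zero))
steps to reach normal form (normal order): 0
term was already normal: yes


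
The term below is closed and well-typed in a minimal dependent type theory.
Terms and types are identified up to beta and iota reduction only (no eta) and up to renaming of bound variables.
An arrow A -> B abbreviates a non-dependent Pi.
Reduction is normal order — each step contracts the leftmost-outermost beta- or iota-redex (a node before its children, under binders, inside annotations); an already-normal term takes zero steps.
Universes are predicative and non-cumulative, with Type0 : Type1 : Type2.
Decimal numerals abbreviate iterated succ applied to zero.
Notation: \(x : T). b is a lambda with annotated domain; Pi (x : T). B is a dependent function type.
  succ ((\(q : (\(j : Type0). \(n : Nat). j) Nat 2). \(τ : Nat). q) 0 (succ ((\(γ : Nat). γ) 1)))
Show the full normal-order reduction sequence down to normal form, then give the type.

normal-order reduction:
  succ ((\(q : (\(j : Type0). \(n : Nat). j) Nat 2). \(τ : Nat). q) 0 (succ ((\(γ : Nat). γ) 1)))
  ~> succ ((\(q : Nat). 0) (succ ((\(j : Nat). j) 1)))
  ~> 1
type:
  Nat


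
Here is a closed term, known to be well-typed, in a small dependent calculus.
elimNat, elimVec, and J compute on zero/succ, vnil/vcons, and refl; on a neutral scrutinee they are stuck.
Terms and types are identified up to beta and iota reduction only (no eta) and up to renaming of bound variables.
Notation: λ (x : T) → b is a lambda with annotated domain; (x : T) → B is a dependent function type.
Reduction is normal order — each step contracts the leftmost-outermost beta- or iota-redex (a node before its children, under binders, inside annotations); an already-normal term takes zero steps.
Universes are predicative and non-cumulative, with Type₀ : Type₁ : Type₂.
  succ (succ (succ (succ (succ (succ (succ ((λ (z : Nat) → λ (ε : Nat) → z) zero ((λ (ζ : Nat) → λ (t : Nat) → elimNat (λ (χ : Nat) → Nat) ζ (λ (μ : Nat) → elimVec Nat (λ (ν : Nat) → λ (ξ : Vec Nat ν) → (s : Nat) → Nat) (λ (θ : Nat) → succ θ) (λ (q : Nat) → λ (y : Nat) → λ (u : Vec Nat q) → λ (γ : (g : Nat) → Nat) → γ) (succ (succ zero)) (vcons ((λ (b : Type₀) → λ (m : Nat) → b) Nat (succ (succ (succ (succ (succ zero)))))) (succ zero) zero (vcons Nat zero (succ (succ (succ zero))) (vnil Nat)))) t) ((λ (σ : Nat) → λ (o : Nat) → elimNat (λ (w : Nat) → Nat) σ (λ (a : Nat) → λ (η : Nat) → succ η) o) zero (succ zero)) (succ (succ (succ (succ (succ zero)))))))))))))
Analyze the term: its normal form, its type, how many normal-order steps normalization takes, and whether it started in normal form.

normal form:
  succ (succ (succ (succ (succ (succ (succ zero))))))
type:
  Nat
steps to reach normal form (normal order): 2
term was already normal: no
first redex: a beta-redex


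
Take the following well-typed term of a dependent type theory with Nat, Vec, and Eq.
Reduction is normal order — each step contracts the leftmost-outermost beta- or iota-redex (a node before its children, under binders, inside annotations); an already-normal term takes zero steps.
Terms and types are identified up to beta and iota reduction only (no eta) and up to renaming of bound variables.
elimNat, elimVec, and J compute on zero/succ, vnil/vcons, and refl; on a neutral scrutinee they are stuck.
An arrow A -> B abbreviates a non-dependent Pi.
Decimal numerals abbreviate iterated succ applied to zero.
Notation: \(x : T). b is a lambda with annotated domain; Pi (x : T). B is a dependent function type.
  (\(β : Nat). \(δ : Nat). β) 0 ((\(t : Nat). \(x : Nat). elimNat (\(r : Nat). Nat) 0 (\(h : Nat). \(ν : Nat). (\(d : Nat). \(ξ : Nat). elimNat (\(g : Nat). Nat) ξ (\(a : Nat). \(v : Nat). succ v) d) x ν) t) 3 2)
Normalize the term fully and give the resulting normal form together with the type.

resulting normal form:
  0
type:
  Nat
observation: normalization takes exactly 2 steps under the normal-order strategy.


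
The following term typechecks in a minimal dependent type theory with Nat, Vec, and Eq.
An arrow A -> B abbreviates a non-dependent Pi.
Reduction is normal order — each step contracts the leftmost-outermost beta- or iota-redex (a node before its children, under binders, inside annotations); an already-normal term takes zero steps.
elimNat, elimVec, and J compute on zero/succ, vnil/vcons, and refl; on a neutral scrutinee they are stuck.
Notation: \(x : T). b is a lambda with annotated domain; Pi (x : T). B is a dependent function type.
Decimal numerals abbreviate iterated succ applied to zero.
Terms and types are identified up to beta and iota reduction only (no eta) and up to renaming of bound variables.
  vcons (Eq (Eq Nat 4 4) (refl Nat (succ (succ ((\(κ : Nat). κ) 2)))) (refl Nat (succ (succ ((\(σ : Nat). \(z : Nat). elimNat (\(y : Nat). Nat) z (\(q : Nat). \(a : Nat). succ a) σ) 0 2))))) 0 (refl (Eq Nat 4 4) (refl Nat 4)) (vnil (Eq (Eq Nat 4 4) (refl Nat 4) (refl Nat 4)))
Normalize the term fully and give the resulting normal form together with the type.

normal form:
  vcons (Eq (Eq Nat 4 4) (refl Nat 4) (refl Nat 4)) 0 (refl (Eq Nat 4 4) (refl Nat 4)) (vnil (Eq (Eq Nat 4 4) (refl Nat 4) (refl Nat 4)))
type:
  Vec (Eq (Eq Nat 4 4) (refl Nat 4) (refl Nat 4)) 1
observation: reduction starts at a beta-redex, and 4 normal-order steps reach the normal form.


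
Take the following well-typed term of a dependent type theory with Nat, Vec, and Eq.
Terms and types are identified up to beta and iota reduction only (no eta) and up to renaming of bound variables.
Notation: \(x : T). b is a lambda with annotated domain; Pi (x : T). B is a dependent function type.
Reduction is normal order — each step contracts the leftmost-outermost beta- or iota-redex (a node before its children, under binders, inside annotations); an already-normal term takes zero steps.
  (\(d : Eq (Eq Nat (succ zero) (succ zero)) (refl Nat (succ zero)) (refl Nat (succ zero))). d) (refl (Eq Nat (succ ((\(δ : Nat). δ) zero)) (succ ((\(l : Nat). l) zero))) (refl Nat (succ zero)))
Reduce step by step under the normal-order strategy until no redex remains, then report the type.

normal-order reduction sequence:
  (\(d : Eq (Eq Nat (succ zero) (succ zero)) (refl Nat (succ zero)) (refl Nat (succ zero))). d) (refl (Eq Nat (succ ((\(δ : Nat). δ) zero)) (succ ((\(l : Nat). l) zero))) (refl Nat (succ zero)))
  ~> refl (Eq Nat (succ ((\(d : Nat). d) zero)) (succ ((\(δ : Nat). δ) zero))) (refl Nat (succ zero))
  ~> refl (Eq Nat (succ zero) (succ ((\(d : Nat). d) zero))) (refl Nat (succ zero))
  ~> refl (Eq Nat (succ zero) (succ zero)) (refl Nat (succ zero))
type:
  Eq (Eq Nat (succ zero) (succ zero)) (refl Nat (succ zero)) (refl Nat (succ zero))


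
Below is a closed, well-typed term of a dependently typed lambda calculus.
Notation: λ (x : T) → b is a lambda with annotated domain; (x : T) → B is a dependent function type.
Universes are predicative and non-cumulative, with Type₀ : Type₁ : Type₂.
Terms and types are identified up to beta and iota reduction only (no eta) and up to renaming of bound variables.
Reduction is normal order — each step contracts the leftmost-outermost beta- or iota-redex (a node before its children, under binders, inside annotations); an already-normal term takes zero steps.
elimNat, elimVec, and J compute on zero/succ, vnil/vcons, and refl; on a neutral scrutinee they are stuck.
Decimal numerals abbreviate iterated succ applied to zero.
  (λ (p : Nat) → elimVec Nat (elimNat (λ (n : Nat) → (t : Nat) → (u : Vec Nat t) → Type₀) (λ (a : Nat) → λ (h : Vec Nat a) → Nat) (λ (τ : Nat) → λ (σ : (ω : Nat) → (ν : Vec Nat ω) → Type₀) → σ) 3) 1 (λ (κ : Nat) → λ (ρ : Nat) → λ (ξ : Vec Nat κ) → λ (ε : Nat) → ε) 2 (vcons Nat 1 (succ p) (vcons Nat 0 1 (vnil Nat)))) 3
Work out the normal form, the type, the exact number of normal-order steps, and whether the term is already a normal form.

normal form:
  1
type:
  Nat
reduction steps (normal order): 12
already normal: no
first contracted redex: a beta-redex


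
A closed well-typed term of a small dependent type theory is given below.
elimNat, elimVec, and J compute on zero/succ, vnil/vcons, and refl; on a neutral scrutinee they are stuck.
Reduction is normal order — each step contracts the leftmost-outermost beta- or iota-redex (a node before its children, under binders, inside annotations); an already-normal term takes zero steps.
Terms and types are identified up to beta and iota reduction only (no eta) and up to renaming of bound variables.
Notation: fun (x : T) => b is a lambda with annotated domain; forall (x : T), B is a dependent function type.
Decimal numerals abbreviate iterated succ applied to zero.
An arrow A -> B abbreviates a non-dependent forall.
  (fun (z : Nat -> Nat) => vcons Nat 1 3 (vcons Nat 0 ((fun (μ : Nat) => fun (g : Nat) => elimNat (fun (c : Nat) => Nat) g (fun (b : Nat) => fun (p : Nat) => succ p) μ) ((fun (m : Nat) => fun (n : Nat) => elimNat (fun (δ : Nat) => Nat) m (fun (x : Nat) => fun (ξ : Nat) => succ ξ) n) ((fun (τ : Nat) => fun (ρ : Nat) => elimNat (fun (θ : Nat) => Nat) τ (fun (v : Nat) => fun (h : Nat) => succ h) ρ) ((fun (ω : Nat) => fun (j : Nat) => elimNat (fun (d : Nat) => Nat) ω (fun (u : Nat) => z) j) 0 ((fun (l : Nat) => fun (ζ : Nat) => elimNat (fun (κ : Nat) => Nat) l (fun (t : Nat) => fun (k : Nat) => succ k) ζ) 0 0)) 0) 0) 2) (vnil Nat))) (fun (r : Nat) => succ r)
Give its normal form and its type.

normal form:
  vcons Nat 1 3 (vcons Nat 0 2 (vnil Nat))
type:
  Vec Nat 2
observation: contracting a beta-redex first, the term normalizes in 16 steps.


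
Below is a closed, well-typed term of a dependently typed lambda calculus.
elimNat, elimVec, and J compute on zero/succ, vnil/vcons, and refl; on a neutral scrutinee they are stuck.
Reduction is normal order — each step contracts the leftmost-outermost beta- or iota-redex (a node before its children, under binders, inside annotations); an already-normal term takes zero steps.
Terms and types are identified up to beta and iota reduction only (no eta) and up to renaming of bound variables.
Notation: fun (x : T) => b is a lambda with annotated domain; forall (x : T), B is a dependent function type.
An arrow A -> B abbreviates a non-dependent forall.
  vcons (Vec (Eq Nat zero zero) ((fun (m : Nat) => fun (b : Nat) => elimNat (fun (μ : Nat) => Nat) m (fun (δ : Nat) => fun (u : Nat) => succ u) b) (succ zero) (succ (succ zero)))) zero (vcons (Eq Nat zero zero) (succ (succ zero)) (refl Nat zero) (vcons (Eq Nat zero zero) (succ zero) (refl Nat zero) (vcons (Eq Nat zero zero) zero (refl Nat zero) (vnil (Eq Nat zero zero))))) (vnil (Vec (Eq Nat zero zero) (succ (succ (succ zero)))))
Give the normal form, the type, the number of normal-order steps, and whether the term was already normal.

reduced normal form:
  vcons (Vec (Eq Nat zero zero) (succ (succ (succ zero)))) zero (vcons (Eq Nat zero zero) (succ (succ zero)) (refl Nat zero) (vcons (Eq Nat zero zero) (succ zero) (refl Nat zero) (vcons (Eq Nat zero zero) zero (refl Nat zero) (vnil (Eq Nat zero zero))))) (vnil (Vec (Eq Nat zero zero) (succ (succ (succ zero)))))
the term's type:
  Vec (Vec (Eq Nat zero zero) (succ (succ (succ zero)))) (succ zero)
steps to reach normal form (normal order): 9
term was already normal: no
first redex: a beta-redex


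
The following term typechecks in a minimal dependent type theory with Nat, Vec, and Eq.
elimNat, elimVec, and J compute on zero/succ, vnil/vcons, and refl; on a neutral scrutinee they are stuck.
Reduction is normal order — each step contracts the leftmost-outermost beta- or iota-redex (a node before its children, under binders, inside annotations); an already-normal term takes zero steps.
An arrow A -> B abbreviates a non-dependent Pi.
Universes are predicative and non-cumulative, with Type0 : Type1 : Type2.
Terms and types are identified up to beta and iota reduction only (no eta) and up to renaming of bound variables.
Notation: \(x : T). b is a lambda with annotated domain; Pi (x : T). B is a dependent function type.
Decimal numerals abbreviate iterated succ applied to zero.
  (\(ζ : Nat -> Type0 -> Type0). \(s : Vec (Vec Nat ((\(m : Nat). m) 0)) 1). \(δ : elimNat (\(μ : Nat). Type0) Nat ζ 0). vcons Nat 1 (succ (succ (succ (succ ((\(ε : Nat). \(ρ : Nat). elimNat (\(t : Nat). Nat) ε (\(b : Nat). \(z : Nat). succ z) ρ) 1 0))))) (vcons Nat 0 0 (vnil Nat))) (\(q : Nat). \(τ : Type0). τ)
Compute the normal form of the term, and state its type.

reduced normal form:
  \(ζ : Vec (Vec Nat 0) 1). \(s : Nat). vcons Nat 1 5 (vcons Nat 0 0 (vnil Nat))
type:
  Vec (Vec Nat 0) 1 -> Nat -> Vec Nat 2
observation: the leftmost-outermost redex is a beta-redex, and normalization takes 6 steps.


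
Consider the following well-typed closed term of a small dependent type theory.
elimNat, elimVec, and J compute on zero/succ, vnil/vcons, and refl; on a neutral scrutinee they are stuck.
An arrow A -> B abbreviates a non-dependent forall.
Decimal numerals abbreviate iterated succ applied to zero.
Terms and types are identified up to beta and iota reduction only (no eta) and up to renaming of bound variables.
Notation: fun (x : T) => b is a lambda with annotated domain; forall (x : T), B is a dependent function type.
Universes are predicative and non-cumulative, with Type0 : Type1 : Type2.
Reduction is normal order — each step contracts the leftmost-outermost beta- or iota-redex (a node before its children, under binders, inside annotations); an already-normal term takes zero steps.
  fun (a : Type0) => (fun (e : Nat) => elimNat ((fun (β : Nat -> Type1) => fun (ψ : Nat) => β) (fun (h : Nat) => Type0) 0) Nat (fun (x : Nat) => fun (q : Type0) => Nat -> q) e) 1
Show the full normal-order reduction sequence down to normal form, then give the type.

normal-order reduction sequence:
  fun (a : Type0) => (fun (e : Nat) => elimNat ((fun (β : Nat -> Type1) => fun (ψ : Nat) => β) (fun (h : Nat) => Type0) 0) Nat (fun (x : Nat) => fun (q : Type0) => Nat -> q) e) 1
  ~> fun (a : Type0) => elimNat ((fun (e : Nat -> Type1) => fun (β : Nat) => e) (fun (ψ : Nat) => Type0) 0) Nat (fun (h : Nat) => fun (x : Type0) => Nat -> x) 1
  ~> fun (a : Type0) => (fun (e : Nat) => fun (β : Type0) => Nat -> β) 0 (elimNat ((fun (ψ : Nat -> Type1) => fun (h : Nat) => ψ) (fun (x : Nat) => Type0) 0) Nat (fun (q : Nat) => fun (ξ : Type0) => Nat -> ξ) 0)
  ~> fun (a : Type0) => (fun (e : Type0) => Nat -> e) (elimNat ((fun (β : Nat -> Type1) => fun (ψ : Nat) => β) (fun (h : Nat) => Type0) 0) Nat (fun (x : Nat) => fun (q : Type0) => Nat -> q) 0)
  ~> fun (a : Type0) => Nat -> elimNat ((fun (e : Nat -> Type1) => fun (β : Nat) => e) (fun (ψ : Nat) => Type0) 0) Nat (fun (h : Nat) => fun (x : Type0) => Nat -> x) 0
  ~> fun (a : Type0) => Nat -> Nat
the term's type:
  Type0 -> Type0


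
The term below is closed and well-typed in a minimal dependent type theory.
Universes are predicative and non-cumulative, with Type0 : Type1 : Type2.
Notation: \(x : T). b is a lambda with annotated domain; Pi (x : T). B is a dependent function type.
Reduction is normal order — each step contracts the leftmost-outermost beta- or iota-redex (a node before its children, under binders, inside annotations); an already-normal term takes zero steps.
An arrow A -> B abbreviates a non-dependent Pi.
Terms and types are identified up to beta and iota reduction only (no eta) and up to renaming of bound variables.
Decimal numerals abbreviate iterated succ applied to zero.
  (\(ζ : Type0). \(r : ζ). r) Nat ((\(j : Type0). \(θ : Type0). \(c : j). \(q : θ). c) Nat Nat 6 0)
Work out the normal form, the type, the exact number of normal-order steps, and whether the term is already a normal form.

normal form:
  6
the term's type:
  Nat
steps to reach normal form (normal order): 6
already normal: no
first redex: a beta-redex


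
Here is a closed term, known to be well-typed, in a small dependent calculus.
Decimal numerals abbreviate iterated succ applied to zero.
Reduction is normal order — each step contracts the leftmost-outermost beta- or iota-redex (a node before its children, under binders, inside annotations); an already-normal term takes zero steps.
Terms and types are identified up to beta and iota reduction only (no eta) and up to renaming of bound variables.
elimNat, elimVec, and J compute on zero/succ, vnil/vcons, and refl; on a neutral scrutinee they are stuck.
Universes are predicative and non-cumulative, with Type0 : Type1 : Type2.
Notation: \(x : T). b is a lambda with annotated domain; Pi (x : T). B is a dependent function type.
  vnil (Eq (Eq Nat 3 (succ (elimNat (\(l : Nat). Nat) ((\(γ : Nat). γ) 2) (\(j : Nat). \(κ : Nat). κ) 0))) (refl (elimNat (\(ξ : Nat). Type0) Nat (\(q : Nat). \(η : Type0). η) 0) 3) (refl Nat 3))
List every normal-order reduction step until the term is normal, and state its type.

reduction (normal order):
  vnil (Eq (Eq Nat 3 (succ (elimNat (\(l : Nat). Nat) ((\(γ : Nat). γ) 2) (\(j : Nat). \(κ : Nat). κ) 0))) (refl (elimNat (\(ξ : Nat). Type0) Nat (\(q : Nat). \(η : Type0). η) 0) 3) (refl Nat 3))
  ~> vnil (Eq (Eq Nat 3 (succ ((\(l : Nat). l) 2))) (refl (elimNat (\(γ : Nat). Type0) Nat (\(j : Nat). \(κ : Type0). κ) 0) 3) (refl Nat 3))
  ~> vnil (Eq (Eq Nat 3 3) (refl (elimNat (\(l : Nat). Type0) Nat (\(γ : Nat). \(j : Type0). j) 0) 3) (refl Nat 3))
  ~> vnil (Eq (Eq Nat 3 3) (refl Nat 3) (refl Nat 3))
type:
  Vec (Eq (Eq Nat 3 3) (refl Nat 3) (refl Nat 3)) 0


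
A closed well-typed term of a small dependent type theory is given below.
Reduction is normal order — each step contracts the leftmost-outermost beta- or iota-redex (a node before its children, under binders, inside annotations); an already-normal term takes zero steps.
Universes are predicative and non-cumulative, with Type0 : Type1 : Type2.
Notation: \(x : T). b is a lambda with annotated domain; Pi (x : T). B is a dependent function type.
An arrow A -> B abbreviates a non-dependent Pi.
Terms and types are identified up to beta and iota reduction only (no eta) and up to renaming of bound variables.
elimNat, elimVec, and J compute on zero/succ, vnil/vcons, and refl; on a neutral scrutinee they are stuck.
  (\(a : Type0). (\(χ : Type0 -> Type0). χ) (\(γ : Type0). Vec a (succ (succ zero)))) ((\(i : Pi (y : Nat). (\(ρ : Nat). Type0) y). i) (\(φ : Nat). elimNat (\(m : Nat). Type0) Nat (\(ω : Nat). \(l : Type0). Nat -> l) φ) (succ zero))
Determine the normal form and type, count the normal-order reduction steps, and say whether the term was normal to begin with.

resulting normal form:
  \(a : Type0). Vec (Nat -> Nat) (succ (succ zero))
type:
  Type0 -> Type0
normal-order step count: 8
term was already normal: no
first redex: a beta-redex


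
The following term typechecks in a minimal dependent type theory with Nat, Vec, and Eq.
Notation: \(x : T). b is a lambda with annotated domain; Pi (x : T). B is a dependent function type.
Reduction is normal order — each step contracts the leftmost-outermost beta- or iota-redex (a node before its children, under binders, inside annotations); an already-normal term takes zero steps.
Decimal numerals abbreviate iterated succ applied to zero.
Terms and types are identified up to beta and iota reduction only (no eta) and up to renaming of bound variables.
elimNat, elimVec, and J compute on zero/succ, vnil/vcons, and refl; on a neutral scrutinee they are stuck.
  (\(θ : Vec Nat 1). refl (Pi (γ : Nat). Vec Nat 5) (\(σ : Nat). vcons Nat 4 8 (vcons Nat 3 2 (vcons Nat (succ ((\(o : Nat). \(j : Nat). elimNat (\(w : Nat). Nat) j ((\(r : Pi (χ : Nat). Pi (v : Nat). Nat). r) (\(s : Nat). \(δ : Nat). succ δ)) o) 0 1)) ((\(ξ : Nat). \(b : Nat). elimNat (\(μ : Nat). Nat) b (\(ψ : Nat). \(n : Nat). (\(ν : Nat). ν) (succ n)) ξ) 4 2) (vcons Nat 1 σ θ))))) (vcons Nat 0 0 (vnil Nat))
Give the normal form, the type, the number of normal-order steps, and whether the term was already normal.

resulting normal form:
  refl (Pi (θ : Nat). Vec Nat 5) (\(γ : Nat). vcons Nat 4 8 (vcons Nat 3 2 (vcons Nat 2 6 (vcons Nat 1 γ (vcons Nat 0 0 (vnil Nat))))))
the term's type:
  Eq (Pi (θ : Nat). Vec Nat 5) (\(γ : Nat). vcons Nat 4 8 (vcons Nat 3 2 (vcons Nat 2 6 (vcons Nat 1 γ (vcons Nat 0 0 (vnil Nat)))))) (\(σ : Nat). vcons Nat 4 8 (vcons Nat 3 2 (vcons Nat 2 6 (vcons Nat 1 σ (vcons Nat 0 0 (vnil Nat))))))
reduction steps (normal order): 23
started in normal form: no
first redex: a beta-redex


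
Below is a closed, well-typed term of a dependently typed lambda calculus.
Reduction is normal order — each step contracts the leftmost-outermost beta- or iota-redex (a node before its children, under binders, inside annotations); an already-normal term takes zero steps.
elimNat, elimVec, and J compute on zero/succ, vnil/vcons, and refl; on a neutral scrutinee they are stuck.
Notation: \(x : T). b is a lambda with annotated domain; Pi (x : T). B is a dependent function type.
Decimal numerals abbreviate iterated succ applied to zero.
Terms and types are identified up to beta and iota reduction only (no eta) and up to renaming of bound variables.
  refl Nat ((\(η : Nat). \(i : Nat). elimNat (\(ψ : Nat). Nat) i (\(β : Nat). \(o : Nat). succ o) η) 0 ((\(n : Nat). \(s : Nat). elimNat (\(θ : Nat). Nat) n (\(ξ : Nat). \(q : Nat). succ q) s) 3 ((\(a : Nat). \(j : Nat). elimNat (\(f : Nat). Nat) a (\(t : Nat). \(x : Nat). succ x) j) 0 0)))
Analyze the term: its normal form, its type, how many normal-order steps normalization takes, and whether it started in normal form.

resulting normal form:
  refl Nat 3
inferred type:
  Eq Nat 3 3
normal-order step count: 9
term was already normal: no
first contracted redex: a beta-redex


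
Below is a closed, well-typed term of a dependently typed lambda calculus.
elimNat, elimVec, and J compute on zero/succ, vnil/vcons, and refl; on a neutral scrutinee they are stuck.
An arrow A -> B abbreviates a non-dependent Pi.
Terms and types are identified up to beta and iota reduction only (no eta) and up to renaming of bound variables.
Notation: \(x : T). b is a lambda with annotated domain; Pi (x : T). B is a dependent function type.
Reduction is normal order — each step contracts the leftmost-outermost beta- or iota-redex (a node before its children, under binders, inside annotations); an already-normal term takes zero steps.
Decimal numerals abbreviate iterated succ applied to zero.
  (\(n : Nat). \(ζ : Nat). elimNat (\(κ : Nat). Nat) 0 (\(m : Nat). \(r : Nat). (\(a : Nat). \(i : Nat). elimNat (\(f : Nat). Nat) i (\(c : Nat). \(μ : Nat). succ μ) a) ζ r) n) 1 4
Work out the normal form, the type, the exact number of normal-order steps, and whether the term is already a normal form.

normal form:
  4
the term's type:
  Nat
reduction steps (normal order): 21
already normal: no
first redex: a beta-redex


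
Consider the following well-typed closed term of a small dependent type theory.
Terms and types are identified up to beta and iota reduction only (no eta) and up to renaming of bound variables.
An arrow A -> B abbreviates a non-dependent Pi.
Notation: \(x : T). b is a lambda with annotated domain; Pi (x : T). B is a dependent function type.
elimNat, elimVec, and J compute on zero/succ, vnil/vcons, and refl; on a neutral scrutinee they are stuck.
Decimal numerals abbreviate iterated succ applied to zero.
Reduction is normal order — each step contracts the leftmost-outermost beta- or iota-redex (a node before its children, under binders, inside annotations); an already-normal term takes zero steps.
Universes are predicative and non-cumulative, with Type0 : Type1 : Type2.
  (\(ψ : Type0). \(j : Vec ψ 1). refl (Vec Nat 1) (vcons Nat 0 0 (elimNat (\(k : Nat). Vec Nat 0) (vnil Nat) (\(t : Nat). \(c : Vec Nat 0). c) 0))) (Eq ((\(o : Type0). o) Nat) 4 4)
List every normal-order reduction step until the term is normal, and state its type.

reduction (normal order):
  (\(ψ : Type0). \(j : Vec ψ 1). refl (Vec Nat 1) (vcons Nat 0 0 (elimNat (\(k : Nat). Vec Nat 0) (vnil Nat) (\(t : Nat). \(c : Vec Nat 0). c) 0))) (Eq ((\(o : Type0). o) Nat) 4 4)
  ~> \(ψ : Vec (Eq ((\(j : Type0). j) Nat) 4 4) 1). refl (Vec Nat 1) (vcons Nat 0 0 (elimNat (\(k : Nat). Vec Nat 0) (vnil Nat) (\(t : Nat). \(c : Vec Nat 0). c) 0))
  ~> \(ψ : Vec (Eq Nat 4 4) 1). refl (Vec Nat 1) (vcons Nat 0 0 (elimNat (\(j : Nat). Vec Nat 0) (vnil Nat) (\(k : Nat). \(t : Vec Nat 0). t) 0))
  ~> \(ψ : Vec (Eq Nat 4 4) 1). refl (Vec Nat 1) (vcons Nat 0 0 (vnil Nat))
inferred type:
  Vec (Eq Nat 4 4) 1 -> Eq (Vec Nat 1) (vcons Nat 0 0 (vnil Nat)) (vcons Nat 0 0 (vnil Nat))


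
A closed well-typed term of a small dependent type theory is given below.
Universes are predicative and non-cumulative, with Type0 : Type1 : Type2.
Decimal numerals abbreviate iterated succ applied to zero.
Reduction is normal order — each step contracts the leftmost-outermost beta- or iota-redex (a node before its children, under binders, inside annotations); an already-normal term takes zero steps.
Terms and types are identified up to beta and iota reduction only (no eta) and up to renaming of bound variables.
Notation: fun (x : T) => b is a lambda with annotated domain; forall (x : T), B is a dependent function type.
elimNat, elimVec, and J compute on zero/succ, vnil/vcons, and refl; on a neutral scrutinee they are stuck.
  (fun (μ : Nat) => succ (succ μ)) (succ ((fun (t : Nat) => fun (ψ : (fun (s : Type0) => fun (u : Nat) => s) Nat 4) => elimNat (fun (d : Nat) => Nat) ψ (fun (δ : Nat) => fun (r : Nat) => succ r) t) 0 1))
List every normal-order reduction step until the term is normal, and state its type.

reduction (normal order):
  (fun (μ : Nat) => succ (succ μ)) (succ ((fun (t : Nat) => fun (ψ : (fun (s : Type0) => fun (u : Nat) => s) Nat 4) => elimNat (fun (d : Nat) => Nat) ψ (fun (δ : Nat) => fun (r : Nat) => succ r) t) 0 1))
  ~> succ (succ (succ ((fun (μ : Nat) => fun (t : (fun (ψ : Type0) => fun (s : Nat) => ψ) Nat 4) => elimNat (fun (u : Nat) => Nat) t (fun (d : Nat) => fun (δ : Nat) => succ δ) μ) 0 1)))
  ~> succ (succ (succ ((fun (μ : (fun (t : Type0) => fun (ψ : Nat) => t) Nat 4) => elimNat (fun (s : Nat) => Nat) μ (fun (u : Nat) => fun (d : Nat) => succ d) 0) 1)))
  ~> succ (succ (succ (elimNat (fun (μ : Nat) => Nat) 1 (fun (t : Nat) => fun (ψ : Nat) => succ ψ) 0)))
  ~> 4
type:
  Nat


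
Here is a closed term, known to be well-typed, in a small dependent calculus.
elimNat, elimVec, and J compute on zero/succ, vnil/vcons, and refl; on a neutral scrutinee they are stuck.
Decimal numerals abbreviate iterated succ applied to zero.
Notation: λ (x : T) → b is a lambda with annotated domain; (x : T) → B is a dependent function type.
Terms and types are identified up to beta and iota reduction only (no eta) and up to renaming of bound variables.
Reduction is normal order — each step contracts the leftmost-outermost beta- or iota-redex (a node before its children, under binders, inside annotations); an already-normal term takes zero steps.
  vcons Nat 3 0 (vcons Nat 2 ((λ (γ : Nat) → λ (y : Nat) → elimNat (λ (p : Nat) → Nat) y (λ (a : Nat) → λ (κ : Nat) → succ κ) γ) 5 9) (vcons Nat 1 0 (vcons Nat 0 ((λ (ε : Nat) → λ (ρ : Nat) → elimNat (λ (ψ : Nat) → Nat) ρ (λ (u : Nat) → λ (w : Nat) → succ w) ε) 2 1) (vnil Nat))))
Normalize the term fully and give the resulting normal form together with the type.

normal form:
  vcons Nat 3 0 (vcons Nat 2 14 (vcons Nat 1 0 (vcons Nat 0 3 (vnil Nat))))
the term's type:
  Vec Nat 4
observation: 27 normal-order steps separate the term from its normal form.


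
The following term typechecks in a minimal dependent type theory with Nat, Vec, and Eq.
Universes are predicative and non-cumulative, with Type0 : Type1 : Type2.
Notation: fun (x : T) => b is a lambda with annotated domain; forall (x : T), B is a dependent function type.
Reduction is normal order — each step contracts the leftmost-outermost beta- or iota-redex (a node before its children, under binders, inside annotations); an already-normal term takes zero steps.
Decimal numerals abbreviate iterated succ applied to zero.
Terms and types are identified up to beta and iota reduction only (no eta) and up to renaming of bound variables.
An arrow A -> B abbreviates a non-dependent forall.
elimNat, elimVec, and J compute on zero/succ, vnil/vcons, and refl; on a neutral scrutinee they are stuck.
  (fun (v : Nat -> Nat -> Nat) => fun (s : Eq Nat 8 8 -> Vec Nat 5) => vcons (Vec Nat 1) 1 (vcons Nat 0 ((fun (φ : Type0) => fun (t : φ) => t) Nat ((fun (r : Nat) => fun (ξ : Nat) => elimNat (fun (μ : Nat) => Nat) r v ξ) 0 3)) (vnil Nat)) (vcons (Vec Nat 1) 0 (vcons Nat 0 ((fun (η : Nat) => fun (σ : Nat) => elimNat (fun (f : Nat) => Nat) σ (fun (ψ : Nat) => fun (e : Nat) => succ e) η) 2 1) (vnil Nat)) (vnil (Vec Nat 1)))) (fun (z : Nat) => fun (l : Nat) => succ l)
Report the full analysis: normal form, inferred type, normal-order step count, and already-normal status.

reduced normal form:
  fun (v : Eq Nat 8 8 -> Vec Nat 5) => vcons (Vec Nat 1) 1 (vcons Nat 0 3 (vnil Nat)) (vcons (Vec Nat 1) 0 (vcons Nat 0 3 (vnil Nat)) (vnil (Vec Nat 1)))
inferred type:
  (Eq Nat 8 8 -> Vec Nat 5) -> Vec (Vec Nat 1) 2
reduction steps (normal order): 24
term was already normal: no
first contracted redex: a beta-redex


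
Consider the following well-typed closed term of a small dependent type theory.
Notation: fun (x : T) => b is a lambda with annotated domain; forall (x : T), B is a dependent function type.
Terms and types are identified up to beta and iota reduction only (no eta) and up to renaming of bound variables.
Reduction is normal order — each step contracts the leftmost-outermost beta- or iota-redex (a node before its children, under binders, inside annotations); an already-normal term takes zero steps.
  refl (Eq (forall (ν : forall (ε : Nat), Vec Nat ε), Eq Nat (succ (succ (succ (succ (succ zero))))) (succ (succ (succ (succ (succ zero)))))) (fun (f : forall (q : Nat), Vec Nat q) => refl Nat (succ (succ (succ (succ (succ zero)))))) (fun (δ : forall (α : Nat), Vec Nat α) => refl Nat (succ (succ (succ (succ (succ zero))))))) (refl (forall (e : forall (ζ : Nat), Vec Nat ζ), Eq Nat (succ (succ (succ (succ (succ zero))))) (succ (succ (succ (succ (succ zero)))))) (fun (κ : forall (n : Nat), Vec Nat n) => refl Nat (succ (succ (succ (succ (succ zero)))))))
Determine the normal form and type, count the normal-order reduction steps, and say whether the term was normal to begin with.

normal form:
  refl (Eq (forall (ν : forall (ε : Nat), Vec Nat ε), Eq Nat (succ (succ (succ (succ (succ zero))))) (succ (succ (succ (succ (succ zero)))))) (fun (f : forall (q : Nat), Vec Nat q) => refl Nat (succ (succ (succ (succ (succ zero)))))) (fun (δ : forall (α : Nat), Vec Nat α) => refl Nat (succ (succ (succ (succ (succ zero))))))) (refl (forall (e : forall (ζ : Nat), Vec Nat ζ), Eq Nat (succ (succ (succ (succ (succ zero))))) (succ (succ (succ (succ (succ zero)))))) (fun (κ : forall (n : Nat), Vec Nat n) => refl Nat (succ (succ (succ (succ (succ zero)))))))
inferred type:
  Eq (Eq (forall (ν : forall (ε : Nat), Vec Nat ε), Eq Nat (succ (succ (succ (succ (succ zero))))) (succ (succ (succ (succ (succ zero)))))) (fun (f : forall (q : Nat), Vec Nat q) => refl Nat (succ (succ (succ (succ (succ zero)))))) (fun (δ : forall (α : Nat), Vec Nat α) => refl Nat (succ (succ (succ (succ (succ zero))))))) (refl (forall (e : forall (ζ : Nat), Vec Nat ζ), Eq Nat (succ (succ (succ (succ (succ zero))))) (succ (succ (succ (succ (succ zero)))))) (fun (κ : forall (n : Nat), Vec Nat n) => refl Nat (succ (succ (succ (succ (succ zero))))))) (refl (forall (s : forall (σ : Nat), Vec Nat σ), Eq Nat (succ (succ (succ (succ (succ zero))))) (succ (succ (succ (succ (succ zero)))))) (fun (μ : forall (d : Nat), Vec Nat d) => refl Nat (succ (succ (succ (succ (succ zero)))))))
reduction steps (normal order): 0
already normal: yes


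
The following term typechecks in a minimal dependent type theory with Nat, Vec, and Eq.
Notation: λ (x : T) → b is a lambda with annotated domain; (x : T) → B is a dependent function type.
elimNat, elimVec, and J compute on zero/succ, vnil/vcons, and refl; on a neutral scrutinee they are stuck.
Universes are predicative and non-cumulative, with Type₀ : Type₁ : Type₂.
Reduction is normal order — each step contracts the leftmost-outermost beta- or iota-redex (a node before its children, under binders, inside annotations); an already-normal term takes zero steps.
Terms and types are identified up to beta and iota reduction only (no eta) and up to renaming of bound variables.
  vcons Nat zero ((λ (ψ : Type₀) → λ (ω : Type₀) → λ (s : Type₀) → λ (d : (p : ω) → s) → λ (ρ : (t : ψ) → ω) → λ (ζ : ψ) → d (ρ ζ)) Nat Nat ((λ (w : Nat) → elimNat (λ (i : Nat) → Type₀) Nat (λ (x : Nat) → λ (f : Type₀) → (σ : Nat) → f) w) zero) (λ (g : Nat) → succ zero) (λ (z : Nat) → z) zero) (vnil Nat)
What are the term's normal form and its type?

resulting normal form:
  vcons Nat zero (succ zero) (vnil Nat)
the term's type:
  Vec Nat (succ zero)
observation: 7 normal-order steps separate the term from its normal form.


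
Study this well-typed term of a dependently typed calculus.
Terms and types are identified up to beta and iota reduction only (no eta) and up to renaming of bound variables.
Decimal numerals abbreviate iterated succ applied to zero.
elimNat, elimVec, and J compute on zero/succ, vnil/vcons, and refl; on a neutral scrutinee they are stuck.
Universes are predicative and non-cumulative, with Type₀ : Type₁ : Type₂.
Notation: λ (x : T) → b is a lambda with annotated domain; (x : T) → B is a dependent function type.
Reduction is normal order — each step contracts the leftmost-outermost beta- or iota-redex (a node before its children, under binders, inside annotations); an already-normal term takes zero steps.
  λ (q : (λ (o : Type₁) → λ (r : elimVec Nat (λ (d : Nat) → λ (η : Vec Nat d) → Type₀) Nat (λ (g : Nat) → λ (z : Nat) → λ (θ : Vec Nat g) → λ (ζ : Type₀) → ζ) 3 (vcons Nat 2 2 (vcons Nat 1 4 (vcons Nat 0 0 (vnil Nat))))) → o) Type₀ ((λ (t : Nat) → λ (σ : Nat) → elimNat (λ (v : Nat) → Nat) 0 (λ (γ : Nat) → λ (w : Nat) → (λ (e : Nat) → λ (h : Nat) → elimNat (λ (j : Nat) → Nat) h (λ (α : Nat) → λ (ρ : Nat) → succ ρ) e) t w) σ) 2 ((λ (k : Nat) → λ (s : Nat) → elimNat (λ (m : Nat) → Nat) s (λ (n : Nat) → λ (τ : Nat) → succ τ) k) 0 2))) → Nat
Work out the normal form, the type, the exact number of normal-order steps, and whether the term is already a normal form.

normal form:
  λ (q : Type₀) → Nat
type:
  (q : Type₀) → Type₀
reduction steps (normal order): 2
started in normal form: no
first contracted redex: a beta-redex


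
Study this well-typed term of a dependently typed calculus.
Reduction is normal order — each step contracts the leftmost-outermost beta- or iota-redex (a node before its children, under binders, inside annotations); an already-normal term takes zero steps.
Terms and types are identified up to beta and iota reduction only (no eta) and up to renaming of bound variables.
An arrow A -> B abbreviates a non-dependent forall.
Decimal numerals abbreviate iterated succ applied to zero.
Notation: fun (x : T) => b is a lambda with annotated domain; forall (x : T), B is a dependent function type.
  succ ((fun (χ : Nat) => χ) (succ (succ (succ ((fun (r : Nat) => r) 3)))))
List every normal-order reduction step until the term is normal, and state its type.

normal-order reduction:
  succ ((fun (χ : Nat) => χ) (succ (succ (succ ((fun (r : Nat) => r) 3)))))
  ~> succ (succ (succ (succ ((fun (χ : Nat) => χ) 3))))
  ~> 7
the term's type:
  Nat
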